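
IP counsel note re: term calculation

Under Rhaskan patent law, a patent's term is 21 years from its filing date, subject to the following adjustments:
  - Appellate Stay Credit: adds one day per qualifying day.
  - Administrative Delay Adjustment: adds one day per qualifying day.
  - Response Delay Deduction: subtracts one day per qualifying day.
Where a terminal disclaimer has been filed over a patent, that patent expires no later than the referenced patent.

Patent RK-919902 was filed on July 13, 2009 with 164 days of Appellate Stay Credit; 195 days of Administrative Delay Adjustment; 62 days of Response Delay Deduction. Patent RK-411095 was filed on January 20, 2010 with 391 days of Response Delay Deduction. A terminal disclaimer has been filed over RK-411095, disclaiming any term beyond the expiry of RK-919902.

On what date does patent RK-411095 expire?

Natural term of RK-411095:
  Base: filing + 21 years → 20 January 2031.
  Response Delay Deduction: −391 days → 25 December 2029.
Expiry of referenced patent RK-919902:
  Base: filing + 21 years → 13 July 2030.
  Appellate Stay Credit: +164 days → 24 December 2030.
  Administrative Delay Adjustment: +195 days → 7 July 2031.
  Response Delay Deduction: −62 days → 6 May 2031.
Terminal disclaimer: RK-411095 expires on the earlier of 25 December 2029 and 6 May 2031.

December 25, 2029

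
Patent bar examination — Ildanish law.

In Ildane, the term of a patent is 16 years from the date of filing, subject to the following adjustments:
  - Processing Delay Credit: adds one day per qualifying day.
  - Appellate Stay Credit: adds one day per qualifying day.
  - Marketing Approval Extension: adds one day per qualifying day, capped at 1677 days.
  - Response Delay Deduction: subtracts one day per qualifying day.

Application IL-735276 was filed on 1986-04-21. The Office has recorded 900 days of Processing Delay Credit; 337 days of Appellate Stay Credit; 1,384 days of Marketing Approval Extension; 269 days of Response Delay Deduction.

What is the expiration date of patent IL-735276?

Base term: filing date + 16 years → 21 April 2002.
Processing Delay Credit: +900 days → 7 October 2004.
Appellate Stay Credit: +337 days → 9 September 2005.
Marketing Approval Extension: 1384 days (within the 1677-day cap) → +1384 days → 24 June 2009.
Response Delay Deduction: −269 days → 28 September 2008.

September 28, 2008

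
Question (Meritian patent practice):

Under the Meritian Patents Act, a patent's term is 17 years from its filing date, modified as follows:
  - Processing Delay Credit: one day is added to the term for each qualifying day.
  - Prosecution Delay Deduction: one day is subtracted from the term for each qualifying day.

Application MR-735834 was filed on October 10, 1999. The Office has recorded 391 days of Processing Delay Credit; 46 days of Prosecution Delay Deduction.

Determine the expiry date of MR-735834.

Base term: filing date + 17 years → 10 October 2016.
Processing Delay Credit: +391 days → 5 November 2017.
Prosecution Delay Deduction: −46 days → 20 September 2017.

2017-09-20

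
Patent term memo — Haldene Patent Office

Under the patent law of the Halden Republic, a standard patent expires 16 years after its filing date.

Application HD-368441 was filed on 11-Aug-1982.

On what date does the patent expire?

Filing date + 16 years → 11 August 1998.

August 11, 1998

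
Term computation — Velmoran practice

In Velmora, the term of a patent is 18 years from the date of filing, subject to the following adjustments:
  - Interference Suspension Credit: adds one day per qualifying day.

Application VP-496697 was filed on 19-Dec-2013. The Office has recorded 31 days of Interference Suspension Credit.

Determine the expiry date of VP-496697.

Base term: filing date + 18 years → 19 December 2031.
Interference Suspension Credit: +31 days → 19 January 2032.

2032-01-19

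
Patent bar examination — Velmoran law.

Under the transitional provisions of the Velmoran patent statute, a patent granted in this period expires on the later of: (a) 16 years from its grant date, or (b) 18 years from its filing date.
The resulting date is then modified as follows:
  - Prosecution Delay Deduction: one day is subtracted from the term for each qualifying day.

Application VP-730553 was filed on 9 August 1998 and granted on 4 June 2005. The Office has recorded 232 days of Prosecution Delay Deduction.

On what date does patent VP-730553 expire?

(a) grant + 16 years → 4 June 2021.
(b) filing + 18 years → 9 August 2016.
Later of the two: 4 June 2021.
Prosecution Delay Deduction: −232 days → 15 October 2020.

October 15, 2020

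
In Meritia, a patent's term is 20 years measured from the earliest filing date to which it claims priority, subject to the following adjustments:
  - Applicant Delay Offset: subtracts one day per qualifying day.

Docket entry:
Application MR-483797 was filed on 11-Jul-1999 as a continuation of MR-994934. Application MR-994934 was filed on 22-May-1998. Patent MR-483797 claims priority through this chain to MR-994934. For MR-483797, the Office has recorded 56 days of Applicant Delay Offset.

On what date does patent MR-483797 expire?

2018-03-27

Earliest priority filing: 22 May 1998.
Base term: 22 May 1998 + 20 years → 22 May 2018.
Applicant Delay Offset: −56 days → 27 March 2018.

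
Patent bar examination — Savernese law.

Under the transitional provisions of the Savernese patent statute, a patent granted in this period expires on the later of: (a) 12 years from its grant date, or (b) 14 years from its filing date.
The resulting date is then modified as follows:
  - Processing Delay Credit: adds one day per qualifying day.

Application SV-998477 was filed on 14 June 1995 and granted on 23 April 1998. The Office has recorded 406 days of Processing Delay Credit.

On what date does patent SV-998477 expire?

2011-06-03

(a) grant + 12 years → 23 April 2010.
(b) filing + 14 years → 14 June 2009.
Later of the two: 23 April 2010.
Processing Delay Credit: +406 days → 3 June 2011.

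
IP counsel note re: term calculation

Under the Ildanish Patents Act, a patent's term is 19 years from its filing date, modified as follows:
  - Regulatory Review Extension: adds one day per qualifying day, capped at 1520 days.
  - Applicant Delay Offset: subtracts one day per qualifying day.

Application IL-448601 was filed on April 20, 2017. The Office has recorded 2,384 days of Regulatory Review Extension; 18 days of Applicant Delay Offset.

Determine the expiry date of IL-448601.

Base term: filing date + 19 years → 20 April 2036.
Regulatory Review Extension: 2384 days claimed exceeds the 1520-day cap, so +1520 days → 18 June 2040.
Applicant Delay Offset: −18 days → 31 May 2040.

May 31, 2040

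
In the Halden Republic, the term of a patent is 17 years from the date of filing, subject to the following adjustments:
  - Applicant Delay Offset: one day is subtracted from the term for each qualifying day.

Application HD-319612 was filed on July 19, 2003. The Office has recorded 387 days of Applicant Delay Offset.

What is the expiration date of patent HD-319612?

June 28, 2019

Base term: filing date + 17 years → 19 July 2020.
Applicant Delay Offset: −387 days → 28 June 2019.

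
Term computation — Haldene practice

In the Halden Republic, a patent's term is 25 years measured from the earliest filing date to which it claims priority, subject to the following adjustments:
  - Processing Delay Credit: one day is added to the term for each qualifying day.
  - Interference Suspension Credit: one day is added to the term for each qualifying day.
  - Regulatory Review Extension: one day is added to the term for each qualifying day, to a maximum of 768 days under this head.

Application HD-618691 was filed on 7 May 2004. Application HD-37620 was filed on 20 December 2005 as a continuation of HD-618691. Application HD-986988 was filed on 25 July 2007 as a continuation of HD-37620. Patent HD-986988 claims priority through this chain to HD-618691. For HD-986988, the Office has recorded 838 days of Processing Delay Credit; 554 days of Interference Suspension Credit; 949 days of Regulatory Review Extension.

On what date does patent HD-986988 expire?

2035-04-06

Earliest priority filing: 7 May 2004.
Base term: 7 May 2004 + 25 years → 7 May 2029.
Processing Delay Credit: +838 days → 23 August 2031.
Interference Suspension Credit: +554 days → 27 February 2033.
Regulatory Review Extension: 949 days claimed exceeds the 768-day cap, so +768 days → 6 April 2035.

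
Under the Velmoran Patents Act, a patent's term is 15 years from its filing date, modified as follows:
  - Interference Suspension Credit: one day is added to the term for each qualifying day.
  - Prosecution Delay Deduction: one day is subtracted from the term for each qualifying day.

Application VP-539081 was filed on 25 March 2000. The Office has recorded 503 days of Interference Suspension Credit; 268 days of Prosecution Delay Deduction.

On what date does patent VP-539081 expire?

Base term: filing date + 15 years → 25 March 2015.
Interference Suspension Credit: +503 days → 9 August 2016.
Prosecution Delay Deduction: −268 days → 15 November 2015.

2015-11-15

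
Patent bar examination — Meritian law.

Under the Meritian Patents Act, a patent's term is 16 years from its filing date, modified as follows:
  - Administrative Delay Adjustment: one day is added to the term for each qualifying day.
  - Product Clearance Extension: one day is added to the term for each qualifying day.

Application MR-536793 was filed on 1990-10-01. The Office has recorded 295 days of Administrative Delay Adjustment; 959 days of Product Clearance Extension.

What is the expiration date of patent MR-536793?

Base term: filing date + 16 years → 1 October 2006.
Administrative Delay Adjustment: +295 days → 23 July 2007.
Product Clearance Extension: +959 days → 8 March 2010.

March 8, 2010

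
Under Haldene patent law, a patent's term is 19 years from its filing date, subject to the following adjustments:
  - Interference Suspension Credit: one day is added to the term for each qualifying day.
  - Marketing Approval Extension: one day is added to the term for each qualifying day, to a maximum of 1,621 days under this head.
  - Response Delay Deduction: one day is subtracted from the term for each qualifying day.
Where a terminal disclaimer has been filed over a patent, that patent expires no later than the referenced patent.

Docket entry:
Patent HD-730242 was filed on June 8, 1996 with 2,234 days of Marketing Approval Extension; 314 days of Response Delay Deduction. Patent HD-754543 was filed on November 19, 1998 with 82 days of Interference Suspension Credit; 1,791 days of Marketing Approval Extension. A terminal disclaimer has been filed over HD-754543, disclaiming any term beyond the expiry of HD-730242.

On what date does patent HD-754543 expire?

Natural term of HD-754543:
  Base: filing + 19 years → 19 November 2017.
  Interference Suspension Credit: +82 days → 9 February 2018.
  Marketing Approval Extension: 1791 days claimed exceeds the 1621-day cap, so +1621 days → 19 July 2022.
Expiry of referenced patent HD-730242:
  Base: filing + 19 years → 8 June 2015.
  Marketing Approval Extension: 2234 days claimed exceeds the 1621-day cap, so +1621 days → 15 November 2019.
  Response Delay Deduction: −314 days → 5 January 2019.
Terminal disclaimer: HD-754543 expires on the earlier of 19 July 2022 and 5 January 2019.

2019-01-05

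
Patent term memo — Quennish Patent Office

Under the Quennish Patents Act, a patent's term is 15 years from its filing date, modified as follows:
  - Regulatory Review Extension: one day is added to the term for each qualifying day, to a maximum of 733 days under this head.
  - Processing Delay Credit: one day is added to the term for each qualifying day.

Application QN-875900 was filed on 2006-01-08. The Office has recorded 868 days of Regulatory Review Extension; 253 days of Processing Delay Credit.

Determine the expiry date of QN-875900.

Base term: filing date + 15 years → 8 January 2021.
Regulatory Review Extension: 868 days claimed exceeds the 733-day cap, so +733 days → 11 January 2023.
Processing Delay Credit: +253 days → 21 September 2023.

2023-09-21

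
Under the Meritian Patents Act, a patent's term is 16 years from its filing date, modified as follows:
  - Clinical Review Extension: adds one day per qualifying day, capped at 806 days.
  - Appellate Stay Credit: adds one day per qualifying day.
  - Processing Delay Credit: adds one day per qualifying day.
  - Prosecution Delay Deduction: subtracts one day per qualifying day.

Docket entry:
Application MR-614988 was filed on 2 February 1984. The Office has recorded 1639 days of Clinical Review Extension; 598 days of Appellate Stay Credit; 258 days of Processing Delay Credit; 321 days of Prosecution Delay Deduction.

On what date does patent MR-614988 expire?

Base term: filing date + 16 years → 2 February 2000.
Clinical Review Extension: 1639 days claimed exceeds the 806-day cap, so +806 days → 18 April 2002.
Appellate Stay Credit: +598 days → 7 December 2003.
Processing Delay Credit: +258 days → 21 August 2004.
Prosecution Delay Deduction: −321 days → 5 October 2003.

2003-10-05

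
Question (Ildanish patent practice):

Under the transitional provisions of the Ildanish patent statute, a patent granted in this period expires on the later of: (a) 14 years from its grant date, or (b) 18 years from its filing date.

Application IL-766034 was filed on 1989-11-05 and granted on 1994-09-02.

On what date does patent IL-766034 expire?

(a) grant + 14 years → 2 September 2008.
(b) filing + 18 years → 5 November 2007.
Later of the two: 2 September 2008.

September 2, 2008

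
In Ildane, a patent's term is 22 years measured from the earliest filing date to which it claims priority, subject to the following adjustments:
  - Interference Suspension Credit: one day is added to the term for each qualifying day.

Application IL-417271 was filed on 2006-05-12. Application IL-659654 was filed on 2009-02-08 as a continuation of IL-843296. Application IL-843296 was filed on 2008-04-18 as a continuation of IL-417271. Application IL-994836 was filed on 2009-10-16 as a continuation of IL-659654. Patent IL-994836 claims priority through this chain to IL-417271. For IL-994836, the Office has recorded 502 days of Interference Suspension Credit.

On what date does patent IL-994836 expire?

Earliest priority filing: 12 May 2006.
Base term: 12 May 2006 + 22 years → 12 May 2028.
Interference Suspension Credit: +502 days → 26 September 2029.

September 26, 2029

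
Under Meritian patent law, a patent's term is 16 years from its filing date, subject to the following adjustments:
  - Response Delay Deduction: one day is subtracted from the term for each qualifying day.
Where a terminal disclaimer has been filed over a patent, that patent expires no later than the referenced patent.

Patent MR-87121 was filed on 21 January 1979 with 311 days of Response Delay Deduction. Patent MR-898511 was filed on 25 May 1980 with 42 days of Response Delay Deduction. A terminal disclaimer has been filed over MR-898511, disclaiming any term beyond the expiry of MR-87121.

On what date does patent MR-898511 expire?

1994-03-16

Natural term of MR-898511:
  Base: filing + 16 years → 25 May 1996.
  Response Delay Deduction: −42 days → 13 April 1996.
Expiry of referenced patent MR-87121:
  Base: filing + 16 years → 21 January 1995.
  Response Delay Deduction: −311 days → 16 March 1994.
Terminal disclaimer: MR-898511 expires on the earlier of 13 April 1996 and 16 March 1994.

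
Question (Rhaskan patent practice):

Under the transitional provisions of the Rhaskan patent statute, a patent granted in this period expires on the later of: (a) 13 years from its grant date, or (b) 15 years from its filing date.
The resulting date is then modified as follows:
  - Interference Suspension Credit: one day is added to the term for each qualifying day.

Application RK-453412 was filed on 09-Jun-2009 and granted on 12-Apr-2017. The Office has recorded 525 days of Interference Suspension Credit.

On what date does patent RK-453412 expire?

2031-09-19

(a) grant + 13 years → 12 April 2030.
(b) filing + 15 years → 9 June 2024.
Later of the two: 12 April 2030.
Interference Suspension Credit: +525 days → 19 September 2031.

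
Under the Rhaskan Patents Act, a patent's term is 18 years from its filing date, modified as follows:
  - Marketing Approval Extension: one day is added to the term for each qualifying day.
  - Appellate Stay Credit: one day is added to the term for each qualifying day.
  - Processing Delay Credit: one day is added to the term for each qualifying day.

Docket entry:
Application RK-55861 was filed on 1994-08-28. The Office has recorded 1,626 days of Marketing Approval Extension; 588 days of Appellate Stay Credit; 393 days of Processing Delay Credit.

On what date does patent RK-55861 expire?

October 18, 2019

Base term: filing date + 18 years → 28 August 2012.
Marketing Approval Extension: +1626 days → 9 February 2017.
Appellate Stay Credit: +588 days → 20 September 2018.
Processing Delay Credit: +393 days → 18 October 2019.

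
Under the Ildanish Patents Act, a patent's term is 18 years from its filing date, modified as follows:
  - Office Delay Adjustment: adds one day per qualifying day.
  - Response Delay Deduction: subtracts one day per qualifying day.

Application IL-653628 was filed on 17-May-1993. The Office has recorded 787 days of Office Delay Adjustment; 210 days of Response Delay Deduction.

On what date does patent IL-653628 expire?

December 14, 2012

Base term: filing date + 18 years → 17 May 2011.
Office Delay Adjustment: +787 days → 12 July 2013.
Response Delay Deduction: −210 days → 14 December 2012.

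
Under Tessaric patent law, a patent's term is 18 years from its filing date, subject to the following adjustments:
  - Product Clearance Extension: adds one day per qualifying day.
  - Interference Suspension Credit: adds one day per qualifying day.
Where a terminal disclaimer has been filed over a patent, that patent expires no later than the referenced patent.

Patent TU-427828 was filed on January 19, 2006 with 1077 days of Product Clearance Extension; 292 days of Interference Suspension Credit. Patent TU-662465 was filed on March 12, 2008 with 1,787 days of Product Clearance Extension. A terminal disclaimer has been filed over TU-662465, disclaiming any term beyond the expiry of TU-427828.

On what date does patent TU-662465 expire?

October 19, 2027

Natural term of TU-662465:
  Base: filing + 18 years → 12 March 2026.
  Product Clearance Extension: +1787 days → 1 February 2031.
Expiry of referenced patent TU-427828:
  Base: filing + 18 years → 19 January 2024.
  Product Clearance Extension: +1077 days → 31 December 2026.
  Interference Suspension Credit: +292 days → 19 October 2027.
Terminal disclaimer: TU-662465 expires on the earlier of 1 February 2031 and 19 October 2027.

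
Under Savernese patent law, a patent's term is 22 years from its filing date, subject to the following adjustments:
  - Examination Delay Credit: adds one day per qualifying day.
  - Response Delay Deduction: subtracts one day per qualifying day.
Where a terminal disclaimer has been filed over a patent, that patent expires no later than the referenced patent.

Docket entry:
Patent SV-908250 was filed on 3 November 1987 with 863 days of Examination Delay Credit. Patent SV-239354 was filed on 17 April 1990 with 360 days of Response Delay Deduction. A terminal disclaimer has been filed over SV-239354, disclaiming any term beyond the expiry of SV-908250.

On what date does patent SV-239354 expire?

2011-04-23

Natural term of SV-239354:
  Base: filing + 22 years → 17 April 2012.
  Response Delay Deduction: −360 days → 23 April 2011.
Expiry of referenced patent SV-908250:
  Base: filing + 22 years → 3 November 2009.
  Examination Delay Credit: +863 days → 15 March 2012.
Terminal disclaimer: SV-239354 expires on the earlier of 23 April 2011 and 15 March 2012.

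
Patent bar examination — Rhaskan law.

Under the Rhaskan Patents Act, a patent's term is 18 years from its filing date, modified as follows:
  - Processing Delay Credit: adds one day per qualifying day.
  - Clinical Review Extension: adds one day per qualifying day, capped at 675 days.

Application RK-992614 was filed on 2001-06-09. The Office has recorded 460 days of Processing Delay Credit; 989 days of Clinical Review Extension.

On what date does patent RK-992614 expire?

2022-07-18

Base term: filing date + 18 years → 9 June 2019.
Processing Delay Credit: +460 days → 11 September 2020.
Clinical Review Extension: 989 days claimed exceeds the 675-day cap, so +675 days → 18 July 2022.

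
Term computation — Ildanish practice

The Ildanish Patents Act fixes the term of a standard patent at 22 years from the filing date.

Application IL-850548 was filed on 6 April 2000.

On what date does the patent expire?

Filing date + 22 years → 6 April 2022.

April 6, 2022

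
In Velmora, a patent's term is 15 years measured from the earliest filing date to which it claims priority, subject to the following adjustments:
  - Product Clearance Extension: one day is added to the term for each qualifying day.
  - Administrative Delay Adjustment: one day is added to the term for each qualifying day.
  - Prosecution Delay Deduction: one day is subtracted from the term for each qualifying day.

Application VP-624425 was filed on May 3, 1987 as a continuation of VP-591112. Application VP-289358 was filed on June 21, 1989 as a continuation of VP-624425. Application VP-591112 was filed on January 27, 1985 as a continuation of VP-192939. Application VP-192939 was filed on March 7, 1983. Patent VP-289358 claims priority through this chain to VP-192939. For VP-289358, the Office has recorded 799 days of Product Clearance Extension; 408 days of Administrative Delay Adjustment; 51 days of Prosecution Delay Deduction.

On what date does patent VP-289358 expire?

Earliest priority filing: 7 March 1983.
Base term: 7 March 1983 + 15 years → 7 March 1998.
Product Clearance Extension: +799 days → 14 May 2000.
Administrative Delay Adjustment: +408 days → 26 June 2001.
Prosecution Delay Deduction: −51 days → 6 May 2001.

2001-05-06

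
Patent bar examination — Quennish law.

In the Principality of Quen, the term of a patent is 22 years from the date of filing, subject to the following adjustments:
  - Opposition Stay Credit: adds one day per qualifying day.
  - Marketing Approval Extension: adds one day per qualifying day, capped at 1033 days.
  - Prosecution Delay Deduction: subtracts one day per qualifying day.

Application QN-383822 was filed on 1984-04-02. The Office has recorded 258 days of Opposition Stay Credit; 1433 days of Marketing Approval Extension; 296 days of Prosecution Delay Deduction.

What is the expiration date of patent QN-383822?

2008-12-22

Base term: filing date + 22 years → 2 April 2006.
Opposition Stay Credit: +258 days → 16 December 2006.
Marketing Approval Extension: 1433 days claimed exceeds the 1033-day cap, so +1033 days → 14 October 2009.
Prosecution Delay Deduction: −296 days → 22 December 2008.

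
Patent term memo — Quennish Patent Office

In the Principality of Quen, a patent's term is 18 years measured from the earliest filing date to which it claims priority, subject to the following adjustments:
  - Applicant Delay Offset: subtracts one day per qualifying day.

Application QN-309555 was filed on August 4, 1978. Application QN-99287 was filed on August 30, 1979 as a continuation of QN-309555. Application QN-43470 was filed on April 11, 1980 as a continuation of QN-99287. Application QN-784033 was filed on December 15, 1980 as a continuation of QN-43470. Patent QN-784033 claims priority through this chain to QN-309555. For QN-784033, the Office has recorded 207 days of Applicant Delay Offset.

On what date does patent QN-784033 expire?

January 10, 1996

Earliest priority filing: 4 August 1978.
Base term: 4 August 1978 + 18 years → 4 August 1996.
Applicant Delay Offset: −207 days → 10 January 1996.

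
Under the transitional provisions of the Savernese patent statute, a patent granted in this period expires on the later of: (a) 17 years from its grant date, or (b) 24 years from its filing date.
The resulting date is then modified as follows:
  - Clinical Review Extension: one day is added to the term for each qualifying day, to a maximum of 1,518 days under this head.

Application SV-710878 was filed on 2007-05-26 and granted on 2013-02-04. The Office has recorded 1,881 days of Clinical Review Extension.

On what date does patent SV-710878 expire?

July 22, 2035

(a) grant + 17 years → 4 February 2030.
(b) filing + 24 years → 26 May 2031.
Later of the two: 26 May 2031.
Clinical Review Extension: 1881 days claimed exceeds the 1518-day cap, so +1518 days → 22 July 2035.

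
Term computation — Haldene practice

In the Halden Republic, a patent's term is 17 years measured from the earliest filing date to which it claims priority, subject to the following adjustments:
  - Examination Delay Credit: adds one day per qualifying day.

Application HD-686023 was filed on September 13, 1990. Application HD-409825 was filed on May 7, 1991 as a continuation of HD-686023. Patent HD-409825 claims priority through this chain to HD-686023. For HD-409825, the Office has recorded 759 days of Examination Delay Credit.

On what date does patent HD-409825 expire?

Earliest priority filing: 13 September 1990.
Base term: 13 September 1990 + 17 years → 13 September 2007.
Examination Delay Credit: +759 days → 11 October 2009.

October 11, 2009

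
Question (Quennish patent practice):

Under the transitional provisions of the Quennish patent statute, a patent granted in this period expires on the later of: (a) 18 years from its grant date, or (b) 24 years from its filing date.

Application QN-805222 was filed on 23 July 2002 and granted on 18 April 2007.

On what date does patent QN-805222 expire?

(a) grant + 18 years → 18 April 2025.
(b) filing + 24 years → 23 July 2026.
Later of the two: 23 July 2026.

2026-07-23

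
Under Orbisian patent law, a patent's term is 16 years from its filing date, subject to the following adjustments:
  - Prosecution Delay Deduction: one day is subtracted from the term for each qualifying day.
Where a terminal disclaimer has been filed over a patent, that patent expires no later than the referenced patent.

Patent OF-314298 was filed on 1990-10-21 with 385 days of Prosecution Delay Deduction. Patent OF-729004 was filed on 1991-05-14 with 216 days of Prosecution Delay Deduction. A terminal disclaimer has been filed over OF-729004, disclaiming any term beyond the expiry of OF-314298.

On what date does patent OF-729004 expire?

2005-10-01

Natural term of OF-729004:
  Base: filing + 16 years → 14 May 2007.
  Prosecution Delay Deduction: −216 days → 10 October 2006.
Expiry of referenced patent OF-314298:
  Base: filing + 16 years → 21 October 2006.
  Prosecution Delay Deduction: −385 days → 1 October 2005.
Terminal disclaimer: OF-729004 expires on the earlier of 10 October 2006 and 1 October 2005.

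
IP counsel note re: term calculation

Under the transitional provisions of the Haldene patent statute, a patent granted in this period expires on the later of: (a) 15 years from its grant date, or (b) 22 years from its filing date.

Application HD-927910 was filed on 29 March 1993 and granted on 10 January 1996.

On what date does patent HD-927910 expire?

(a) grant + 15 years → 10 January 2011.
(b) filing + 22 years → 29 March 2015.
Later of the two: 29 March 2015.

March 29, 2015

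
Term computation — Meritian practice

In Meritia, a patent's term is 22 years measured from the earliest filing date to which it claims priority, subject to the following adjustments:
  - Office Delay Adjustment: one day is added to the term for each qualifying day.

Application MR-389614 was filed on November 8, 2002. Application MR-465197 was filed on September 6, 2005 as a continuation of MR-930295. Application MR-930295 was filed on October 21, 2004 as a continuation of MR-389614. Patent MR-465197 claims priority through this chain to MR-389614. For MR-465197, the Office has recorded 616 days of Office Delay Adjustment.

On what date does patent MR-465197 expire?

Earliest priority filing: 8 November 2002.
Base term: 8 November 2002 + 22 years → 8 November 2024.
Office Delay Adjustment: +616 days → 17 July 2026.

2026-07-17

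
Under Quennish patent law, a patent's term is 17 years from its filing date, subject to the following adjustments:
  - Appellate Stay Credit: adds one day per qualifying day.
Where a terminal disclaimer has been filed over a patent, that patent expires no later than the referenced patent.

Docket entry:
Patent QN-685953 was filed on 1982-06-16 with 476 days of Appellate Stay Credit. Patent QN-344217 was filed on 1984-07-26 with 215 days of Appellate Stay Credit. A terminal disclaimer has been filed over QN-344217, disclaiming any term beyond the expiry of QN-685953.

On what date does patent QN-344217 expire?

Natural term of QN-344217:
  Base: filing + 17 years → 26 July 2001.
  Appellate Stay Credit: +215 days → 26 February 2002.
Expiry of referenced patent QN-685953:
  Base: filing + 17 years → 16 June 1999.
  Appellate Stay Credit: +476 days → 4 October 2000.
Terminal disclaimer: QN-344217 expires on the earlier of 26 February 2002 and 4 October 2000.

October 4, 2000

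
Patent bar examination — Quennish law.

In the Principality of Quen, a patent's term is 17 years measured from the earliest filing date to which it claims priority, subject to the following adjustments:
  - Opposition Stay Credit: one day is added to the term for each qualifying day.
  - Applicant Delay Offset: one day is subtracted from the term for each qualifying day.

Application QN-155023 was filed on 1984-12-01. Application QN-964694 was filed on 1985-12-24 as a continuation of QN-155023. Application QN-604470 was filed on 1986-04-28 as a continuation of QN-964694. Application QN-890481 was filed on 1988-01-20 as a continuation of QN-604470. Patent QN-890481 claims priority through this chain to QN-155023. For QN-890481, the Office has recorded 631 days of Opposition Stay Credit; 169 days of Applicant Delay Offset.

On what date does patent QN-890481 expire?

Earliest priority filing: 1 December 1984.
Base term: 1 December 1984 + 17 years → 1 December 2001.
Opposition Stay Credit: +631 days → 24 August 2003.
Applicant Delay Offset: −169 days → 8 March 2003.

March 8, 2003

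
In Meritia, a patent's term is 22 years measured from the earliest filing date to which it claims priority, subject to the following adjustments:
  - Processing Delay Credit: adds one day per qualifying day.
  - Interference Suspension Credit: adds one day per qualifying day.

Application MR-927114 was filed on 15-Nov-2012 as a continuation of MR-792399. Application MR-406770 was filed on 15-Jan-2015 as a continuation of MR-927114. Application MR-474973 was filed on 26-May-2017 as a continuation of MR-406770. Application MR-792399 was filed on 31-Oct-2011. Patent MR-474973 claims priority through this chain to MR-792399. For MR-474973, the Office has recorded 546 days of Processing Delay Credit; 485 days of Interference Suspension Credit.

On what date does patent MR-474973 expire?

2036-08-27

Earliest priority filing: 31 October 2011.
Base term: 31 October 2011 + 22 years → 31 October 2033.
Processing Delay Credit: +546 days → 30 April 2035.
Interference Suspension Credit: +485 days → 27 August 2036.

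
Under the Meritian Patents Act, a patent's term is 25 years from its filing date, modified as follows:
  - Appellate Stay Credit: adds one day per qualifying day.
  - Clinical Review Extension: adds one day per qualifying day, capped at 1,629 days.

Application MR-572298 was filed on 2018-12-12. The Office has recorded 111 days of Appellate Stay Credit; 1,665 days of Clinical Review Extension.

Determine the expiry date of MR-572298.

Base term: filing date + 25 years → 12 December 2043.
Appellate Stay Credit: +111 days → 1 April 2044.
Clinical Review Extension: 1665 days claimed exceeds the 1629-day cap, so +1629 days → 16 September 2048.

2048-09-16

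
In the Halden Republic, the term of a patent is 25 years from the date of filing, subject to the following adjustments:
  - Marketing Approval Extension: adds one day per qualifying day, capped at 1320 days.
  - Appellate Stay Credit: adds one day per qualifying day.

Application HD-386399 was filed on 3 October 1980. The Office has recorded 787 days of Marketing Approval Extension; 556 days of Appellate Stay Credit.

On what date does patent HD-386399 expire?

2009-06-07

Base term: filing date + 25 years → 3 October 2005.
Marketing Approval Extension: 787 days (within the 1320-day cap) → +787 days → 29 November 2007.
Appellate Stay Credit: +556 days → 7 June 2009.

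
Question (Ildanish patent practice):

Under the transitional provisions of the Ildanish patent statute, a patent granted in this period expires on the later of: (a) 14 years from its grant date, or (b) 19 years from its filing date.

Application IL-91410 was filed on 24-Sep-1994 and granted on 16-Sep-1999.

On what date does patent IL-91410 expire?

(a) grant + 14 years → 16 September 2013.
(b) filing + 19 years → 24 September 2013.
Later of the two: 24 September 2013.

2013-09-24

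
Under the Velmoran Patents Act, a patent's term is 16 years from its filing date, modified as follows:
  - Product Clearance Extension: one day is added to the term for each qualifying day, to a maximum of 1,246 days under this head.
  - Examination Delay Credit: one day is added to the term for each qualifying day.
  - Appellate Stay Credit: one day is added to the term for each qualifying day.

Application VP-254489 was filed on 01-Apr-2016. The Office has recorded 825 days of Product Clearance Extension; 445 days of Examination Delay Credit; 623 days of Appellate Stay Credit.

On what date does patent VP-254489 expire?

Base term: filing date + 16 years → 1 April 2032.
Product Clearance Extension: 825 days (within the 1246-day cap) → +825 days → 5 July 2034.
Examination Delay Credit: +445 days → 23 September 2035.
Appellate Stay Credit: +623 days → 7 June 2037.

2037-06-07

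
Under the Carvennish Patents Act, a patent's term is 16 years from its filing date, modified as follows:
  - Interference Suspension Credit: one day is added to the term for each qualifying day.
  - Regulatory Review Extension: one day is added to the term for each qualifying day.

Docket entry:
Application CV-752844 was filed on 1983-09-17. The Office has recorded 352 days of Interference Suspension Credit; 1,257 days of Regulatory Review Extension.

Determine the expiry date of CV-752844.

Base term: filing date + 16 years → 17 September 1999.
Interference Suspension Credit: +352 days → 3 September 2000.
Regulatory Review Extension: +1257 days → 12 February 2004.

2004-02-12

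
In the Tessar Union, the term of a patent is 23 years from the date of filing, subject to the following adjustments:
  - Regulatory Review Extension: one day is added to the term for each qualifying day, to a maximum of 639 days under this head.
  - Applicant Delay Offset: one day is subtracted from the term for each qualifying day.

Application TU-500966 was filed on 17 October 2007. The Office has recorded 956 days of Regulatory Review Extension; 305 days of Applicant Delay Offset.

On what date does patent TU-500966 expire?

Base term: filing date + 23 years → 17 October 2030.
Regulatory Review Extension: 956 days claimed exceeds the 639-day cap, so +639 days → 17 July 2032.
Applicant Delay Offset: −305 days → 16 September 2031.

September 16, 2031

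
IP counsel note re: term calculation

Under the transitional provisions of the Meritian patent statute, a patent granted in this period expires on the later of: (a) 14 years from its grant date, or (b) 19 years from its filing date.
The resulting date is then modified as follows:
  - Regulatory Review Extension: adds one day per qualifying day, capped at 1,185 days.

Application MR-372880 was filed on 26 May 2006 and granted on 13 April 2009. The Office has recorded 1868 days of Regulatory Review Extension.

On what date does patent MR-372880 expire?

(a) grant + 14 years → 13 April 2023.
(b) filing + 19 years → 26 May 2025.
Later of the two: 26 May 2025.
Regulatory Review Extension: 1868 days claimed exceeds the 1185-day cap, so +1185 days → 23 August 2028.

2028-08-23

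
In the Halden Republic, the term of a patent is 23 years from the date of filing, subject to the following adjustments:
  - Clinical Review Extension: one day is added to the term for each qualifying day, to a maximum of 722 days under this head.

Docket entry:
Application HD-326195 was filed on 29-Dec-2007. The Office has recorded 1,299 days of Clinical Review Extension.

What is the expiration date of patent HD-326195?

2032-12-20

Base term: filing date + 23 years → 29 December 2030.
Clinical Review Extension: 1299 days claimed exceeds the 722-day cap, so +722 days → 20 December 2032.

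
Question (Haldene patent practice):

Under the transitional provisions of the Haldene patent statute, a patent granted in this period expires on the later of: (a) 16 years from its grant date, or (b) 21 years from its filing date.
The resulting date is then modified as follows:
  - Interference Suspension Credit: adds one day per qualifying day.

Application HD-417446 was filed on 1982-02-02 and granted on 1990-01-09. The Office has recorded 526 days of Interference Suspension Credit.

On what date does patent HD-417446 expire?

(a) grant + 16 years → 9 January 2006.
(b) filing + 21 years → 2 February 2003.
Later of the two: 9 January 2006.
Interference Suspension Credit: +526 days → 19 June 2007.

June 19, 2007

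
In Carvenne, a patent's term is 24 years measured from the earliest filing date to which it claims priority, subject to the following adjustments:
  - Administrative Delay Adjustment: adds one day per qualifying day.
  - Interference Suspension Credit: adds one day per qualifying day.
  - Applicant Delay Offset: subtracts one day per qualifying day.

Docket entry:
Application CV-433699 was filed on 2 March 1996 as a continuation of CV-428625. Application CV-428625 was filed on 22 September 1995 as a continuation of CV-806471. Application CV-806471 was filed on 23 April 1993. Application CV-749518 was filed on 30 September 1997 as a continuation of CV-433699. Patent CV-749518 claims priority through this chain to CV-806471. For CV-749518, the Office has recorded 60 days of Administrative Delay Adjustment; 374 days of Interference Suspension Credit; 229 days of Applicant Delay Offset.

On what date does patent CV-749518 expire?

Earliest priority filing: 23 April 1993.
Base term: 23 April 1993 + 24 years → 23 April 2017.
Administrative Delay Adjustment: +60 days → 22 June 2017.
Interference Suspension Credit: +374 days → 1 July 2018.
Applicant Delay Offset: −229 days → 14 November 2017.

2017-11-14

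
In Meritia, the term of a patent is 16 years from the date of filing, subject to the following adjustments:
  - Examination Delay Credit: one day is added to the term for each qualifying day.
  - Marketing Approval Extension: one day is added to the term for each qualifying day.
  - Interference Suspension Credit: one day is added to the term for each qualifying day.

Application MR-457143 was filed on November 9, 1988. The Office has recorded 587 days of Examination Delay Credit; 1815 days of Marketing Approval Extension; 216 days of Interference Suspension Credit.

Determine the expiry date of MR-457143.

Base term: filing date + 16 years → 9 November 2004.
Examination Delay Credit: +587 days → 19 June 2006.
Marketing Approval Extension: +1815 days → 8 June 2011.
Interference Suspension Credit: +216 days → 10 January 2012.

2012-01-10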